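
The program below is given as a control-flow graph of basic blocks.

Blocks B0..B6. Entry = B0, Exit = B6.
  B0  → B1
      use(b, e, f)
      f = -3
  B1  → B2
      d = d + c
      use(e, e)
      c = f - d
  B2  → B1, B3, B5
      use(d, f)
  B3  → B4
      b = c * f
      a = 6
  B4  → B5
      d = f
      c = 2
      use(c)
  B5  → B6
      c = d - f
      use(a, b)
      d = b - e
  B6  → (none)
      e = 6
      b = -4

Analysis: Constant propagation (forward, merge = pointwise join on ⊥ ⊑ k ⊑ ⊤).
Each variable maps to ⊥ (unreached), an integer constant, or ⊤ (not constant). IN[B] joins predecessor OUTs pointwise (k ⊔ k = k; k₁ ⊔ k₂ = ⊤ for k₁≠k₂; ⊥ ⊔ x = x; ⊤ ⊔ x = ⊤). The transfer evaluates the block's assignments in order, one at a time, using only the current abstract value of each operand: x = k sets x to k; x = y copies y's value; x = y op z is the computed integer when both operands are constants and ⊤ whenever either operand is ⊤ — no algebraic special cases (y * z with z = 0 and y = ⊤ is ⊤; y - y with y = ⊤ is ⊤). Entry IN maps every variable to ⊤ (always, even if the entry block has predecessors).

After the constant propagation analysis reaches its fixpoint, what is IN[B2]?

Fixpoint table:
  B0:  IN=(all ⊤)  OUT={f:-3; rest ⊤}
  B1:  IN={f:-3; rest ⊤}  OUT={f:-3; rest ⊤}
  B2:  IN={f:-3; rest ⊤}  OUT={f:-3; rest ⊤}
  B3:  IN={f:-3; rest ⊤}  OUT={a:6, f:-3; rest ⊤}
  B4:  IN={a:6, f:-3; rest ⊤}  OUT={a:6, c:2, d:-3, f:-3; rest ⊤}
  B5:  IN={f:-3; rest ⊤}  OUT={f:-3; rest ⊤}
  B6:  IN={f:-3; rest ⊤}  OUT={b:-4, e:6, f:-3; rest ⊤}

Merge at B2: IN[B2] = OUT[B1] = {a: ⊤, b: ⊤, c: ⊤, d: ⊤, e: ⊤, f: -3}

Answer: {a: ⊤, b: ⊤, c: ⊤, d: ⊤, e: ⊤, f: -3}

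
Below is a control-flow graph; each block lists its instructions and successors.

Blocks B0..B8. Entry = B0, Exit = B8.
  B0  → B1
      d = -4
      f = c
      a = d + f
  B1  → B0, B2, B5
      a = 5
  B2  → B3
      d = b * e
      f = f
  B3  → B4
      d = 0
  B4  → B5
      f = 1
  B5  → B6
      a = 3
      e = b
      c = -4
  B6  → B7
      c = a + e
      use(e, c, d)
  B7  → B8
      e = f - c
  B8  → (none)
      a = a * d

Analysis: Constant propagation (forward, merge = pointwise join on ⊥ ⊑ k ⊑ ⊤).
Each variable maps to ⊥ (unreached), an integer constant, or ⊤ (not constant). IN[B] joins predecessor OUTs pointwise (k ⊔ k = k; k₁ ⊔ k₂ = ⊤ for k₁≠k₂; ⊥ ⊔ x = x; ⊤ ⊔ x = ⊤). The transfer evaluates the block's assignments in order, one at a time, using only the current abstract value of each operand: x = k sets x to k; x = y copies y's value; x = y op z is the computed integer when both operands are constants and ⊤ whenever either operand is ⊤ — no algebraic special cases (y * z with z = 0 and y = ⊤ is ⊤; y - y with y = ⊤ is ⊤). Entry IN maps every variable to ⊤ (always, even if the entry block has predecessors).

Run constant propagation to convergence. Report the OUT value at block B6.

Fixpoint table:
  B0: | IN=(all ⊤) | OUT={d:-4; rest ⊤}
  B1: | IN={d:-4; rest ⊤} | OUT={a:5, d:-4; rest ⊤}
  B2: | IN={a:5, d:-4; rest ⊤} | OUT={a:5; rest ⊤}
  B3: | IN={a:5; rest ⊤} | OUT={a:5, d:0; rest ⊤}
  B4: | IN={a:5, d:0; rest ⊤} | OUT={a:5, d:0, f:1; rest ⊤}
  B5: | IN={a:5; rest ⊤} | OUT={a:3, c:-4; rest ⊤}
  B6: | IN={a:3, c:-4; rest ⊤} | OUT={a:3; rest ⊤}
  B7: | IN={a:3; rest ⊤} | OUT={a:3; rest ⊤}
  B8: | IN={a:3; rest ⊤} | OUT=(all ⊤)

Merge at B6: IN[B6] = OUT[B5] = {a: 3, b: ⊤, c: -4, d: ⊤, e: ⊤, f: ⊤}
Applying B6's transfer function to that IN value gives OUT[B6] (row B6 above).

Answer: {a: 3, b: ⊤, c: ⊤, d: ⊤, e: ⊤, f: ⊤}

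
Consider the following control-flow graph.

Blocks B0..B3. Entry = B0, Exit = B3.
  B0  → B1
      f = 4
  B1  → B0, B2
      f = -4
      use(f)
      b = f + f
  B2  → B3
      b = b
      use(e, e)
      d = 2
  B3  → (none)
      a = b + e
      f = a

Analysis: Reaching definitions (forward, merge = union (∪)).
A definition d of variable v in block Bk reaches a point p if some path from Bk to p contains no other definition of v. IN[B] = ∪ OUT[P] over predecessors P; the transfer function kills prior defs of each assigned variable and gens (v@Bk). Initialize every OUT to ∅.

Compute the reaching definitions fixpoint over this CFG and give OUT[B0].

Answer: {b@B1, f@B0}

Working:
Converged values:
  B0:   IN={b@B1, f@B1}   OUT={b@B1, f@B0}
  B1:   IN={b@B1, f@B0}   OUT={b@B1, f@B1}
  B2:   IN={b@B1, f@B1}   OUT={b@B2, d@B2, f@B1}
  B3:   IN={b@B2, d@B2, f@B1}   OUT={a@B3, b@B2, d@B2, f@B3}

Merge at B0 (entry node, so the boundary value {} is joined with the incoming edge(s)): IN[B0] = {} ⊔ OUT[B1] = {b@B1, f@B1}
Applying B0's transfer function to that IN value gives OUT[B0] (row B0 above).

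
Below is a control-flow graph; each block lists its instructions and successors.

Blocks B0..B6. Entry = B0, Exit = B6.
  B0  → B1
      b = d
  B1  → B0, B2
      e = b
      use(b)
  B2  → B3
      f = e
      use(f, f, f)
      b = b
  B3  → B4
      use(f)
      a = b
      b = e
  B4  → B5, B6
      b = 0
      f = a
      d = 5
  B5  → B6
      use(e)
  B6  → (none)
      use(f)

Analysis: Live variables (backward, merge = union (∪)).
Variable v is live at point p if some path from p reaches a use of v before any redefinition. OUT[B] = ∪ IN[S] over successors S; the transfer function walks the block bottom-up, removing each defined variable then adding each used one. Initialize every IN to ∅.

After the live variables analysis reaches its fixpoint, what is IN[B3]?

Answer: {b, e, f}

Working:
Converged values:
  B0: | IN={d} | OUT={b, d}
  B1: | IN={b, d} | OUT={b, d, e}
  B2: | IN={b, e} | OUT={b, e, f}
  B3: | IN={b, e, f} | OUT={a, e}
  B4: | IN={a, e} | OUT={e, f}
  B5: | IN={e, f} | OUT={f}
  B6: | IN={f} | OUT={}

Merge at B3: OUT[B3] = IN[B4] = {a, e}
Applying B3's transfer function to that OUT value gives IN[B3] (row B3 above).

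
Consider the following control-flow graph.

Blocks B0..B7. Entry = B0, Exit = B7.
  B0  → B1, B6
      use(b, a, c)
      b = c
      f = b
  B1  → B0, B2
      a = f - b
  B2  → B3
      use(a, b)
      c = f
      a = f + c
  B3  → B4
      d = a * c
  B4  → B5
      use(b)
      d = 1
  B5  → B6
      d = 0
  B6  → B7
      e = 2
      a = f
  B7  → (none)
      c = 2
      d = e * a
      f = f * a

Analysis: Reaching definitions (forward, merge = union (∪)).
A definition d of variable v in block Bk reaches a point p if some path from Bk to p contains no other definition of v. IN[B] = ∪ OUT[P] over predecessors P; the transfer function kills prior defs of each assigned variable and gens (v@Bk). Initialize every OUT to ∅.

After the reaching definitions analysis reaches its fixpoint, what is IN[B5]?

Converged values:
  B0:  IN={a@B1, b@B0, f@B0}  OUT={a@B1, b@B0, f@B0}
  B1:  IN={a@B1, b@B0, f@B0}  OUT={a@B1, b@B0, f@B0}
  B2:  IN={a@B1, b@B0, f@B0}  OUT={a@B2, b@B0, c@B2, f@B0}
  B3:  IN={a@B2, b@B0, c@B2, f@B0}  OUT={a@B2, b@B0, c@B2, d@B3, f@B0}
  B4:  IN={a@B2, b@B0, c@B2, d@B3, f@B0}  OUT={a@B2, b@B0, c@B2, d@B4, f@B0}
  B5:  IN={a@B2, b@B0, c@B2, d@B4, f@B0}  OUT={a@B2, b@B0, c@B2, d@B5, f@B0}
  B6:  IN={a@B1, a@B2, b@B0, c@B2, d@B5, f@B0}  OUT={a@B6, b@B0, c@B2, d@B5, e@B6, f@B0}
  B7:  IN={a@B6, b@B0, c@B2, d@B5, e@B6, f@B0}  OUT={a@B6, b@B0, c@B7, d@B7, e@B6, f@B7}

Merge at B5: IN[B5] = OUT[B4] = {a@B2, b@B0, c@B2, d@B4, f@B0}

Answer: {a@B2, b@B0, c@B2, d@B4, f@B0}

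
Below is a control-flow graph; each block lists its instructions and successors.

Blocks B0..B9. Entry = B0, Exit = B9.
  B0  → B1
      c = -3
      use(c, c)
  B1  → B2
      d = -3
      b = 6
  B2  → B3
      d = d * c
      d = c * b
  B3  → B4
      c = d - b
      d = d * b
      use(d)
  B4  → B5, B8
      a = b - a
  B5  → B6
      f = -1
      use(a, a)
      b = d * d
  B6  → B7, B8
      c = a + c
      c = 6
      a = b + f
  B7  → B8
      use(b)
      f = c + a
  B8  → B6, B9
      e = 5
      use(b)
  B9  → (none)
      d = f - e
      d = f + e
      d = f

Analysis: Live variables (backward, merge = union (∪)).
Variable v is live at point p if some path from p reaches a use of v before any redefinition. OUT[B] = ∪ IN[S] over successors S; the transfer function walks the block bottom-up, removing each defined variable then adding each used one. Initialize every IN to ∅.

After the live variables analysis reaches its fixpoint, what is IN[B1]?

Answer: {a, c, f}

Derivation:
Per-block solution:
  B0:  IN={a, f}  OUT={a, c, f}
  B1:  IN={a, c, f}  OUT={a, b, c, d, f}
  B2:  IN={a, b, c, d, f}  OUT={a, b, d, f}
  B3:  IN={a, b, d, f}  OUT={a, b, c, d, f}
  B4:  IN={a, b, c, d, f}  OUT={a, b, c, d, f}
  B5:  IN={a, c, d}  OUT={a, b, c, f}
  B6:  IN={a, b, c, f}  OUT={a, b, c, f}
  B7:  IN={a, b, c}  OUT={a, b, c, f}
  B8:  IN={a, b, c, f}  OUT={a, b, c, e, f}
  B9:  IN={e, f}  OUT={}

Merge at B1: OUT[B1] = IN[B2] = {a, b, c, d, f}
Applying B1's transfer function to that OUT value gives IN[B1] (row B1 above).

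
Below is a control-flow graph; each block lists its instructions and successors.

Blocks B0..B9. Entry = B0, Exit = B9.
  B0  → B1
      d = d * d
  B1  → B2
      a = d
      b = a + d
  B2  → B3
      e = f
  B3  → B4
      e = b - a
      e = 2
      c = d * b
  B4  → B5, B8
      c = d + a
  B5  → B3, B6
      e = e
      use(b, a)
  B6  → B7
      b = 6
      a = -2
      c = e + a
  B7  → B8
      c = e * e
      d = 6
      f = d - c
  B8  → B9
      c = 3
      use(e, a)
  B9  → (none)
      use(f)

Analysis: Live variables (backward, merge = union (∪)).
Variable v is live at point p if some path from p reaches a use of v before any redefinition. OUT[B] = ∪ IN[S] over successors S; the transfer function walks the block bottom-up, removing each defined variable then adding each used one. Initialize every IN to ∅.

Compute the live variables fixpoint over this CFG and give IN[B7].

Fixpoint table:
  B0:  IN={d, f}  OUT={d, f}
  B1:  IN={d, f}  OUT={a, b, d, f}
  B2:  IN={a, b, d, f}  OUT={a, b, d, f}
  B3:  IN={a, b, d, f}  OUT={a, b, d, e, f}
  B4:  IN={a, b, d, e, f}  OUT={a, b, d, e, f}
  B5:  IN={a, b, d, e, f}  OUT={a, b, d, e, f}
  B6:  IN={e}  OUT={a, e}
  B7:  IN={a, e}  OUT={a, e, f}
  B8:  IN={a, e, f}  OUT={f}
  B9:  IN={f}  OUT={}

Merge at B7: OUT[B7] = IN[B8] = {a, e, f}
Applying B7's transfer function to that OUT value gives IN[B7] (row B7 above).

Answer: {a, e}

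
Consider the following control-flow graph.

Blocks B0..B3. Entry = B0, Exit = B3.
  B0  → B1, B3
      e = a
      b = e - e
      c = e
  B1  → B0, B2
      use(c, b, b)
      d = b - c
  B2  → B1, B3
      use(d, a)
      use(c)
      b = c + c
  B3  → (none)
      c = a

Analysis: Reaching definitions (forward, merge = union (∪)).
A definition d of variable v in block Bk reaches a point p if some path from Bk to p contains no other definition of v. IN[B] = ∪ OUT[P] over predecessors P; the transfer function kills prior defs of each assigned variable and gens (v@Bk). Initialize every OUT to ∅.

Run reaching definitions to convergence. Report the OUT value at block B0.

Fixpoint table:
  B0: | IN={b@B0, b@B2, c@B0, d@B1, e@B0} | OUT={b@B0, c@B0, d@B1, e@B0}
  B1: | IN={b@B0, b@B2, c@B0, d@B1, e@B0} | OUT={b@B0, b@B2, c@B0, d@B1, e@B0}
  B2: | IN={b@B0, b@B2, c@B0, d@B1, e@B0} | OUT={b@B2, c@B0, d@B1, e@B0}
  B3: | IN={b@B0, b@B2, c@B0, d@B1, e@B0} | OUT={b@B0, b@B2, c@B3, d@B1, e@B0}

Merge at B0 (entry node, so the boundary value {} is joined with the incoming edge(s)): IN[B0] = {} ⊔ OUT[B1] = {b@B0, b@B2, c@B0, d@B1, e@B0}
Applying B0's transfer function to that IN value gives OUT[B0] (row B0 above).

Answer: {b@B0, c@B0, d@B1, e@B0}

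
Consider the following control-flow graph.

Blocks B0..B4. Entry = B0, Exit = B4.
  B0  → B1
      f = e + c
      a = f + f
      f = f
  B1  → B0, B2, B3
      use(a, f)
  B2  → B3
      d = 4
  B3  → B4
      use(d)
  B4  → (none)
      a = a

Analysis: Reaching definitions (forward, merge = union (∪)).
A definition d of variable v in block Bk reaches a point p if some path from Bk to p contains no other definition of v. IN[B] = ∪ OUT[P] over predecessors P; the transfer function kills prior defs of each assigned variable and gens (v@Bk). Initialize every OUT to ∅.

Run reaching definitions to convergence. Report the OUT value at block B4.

Fixpoint table:
  B0: | IN={a@B0, f@B0} | OUT={a@B0, f@B0}
  B1: | IN={a@B0, f@B0} | OUT={a@B0, f@B0}
  B2: | IN={a@B0, f@B0} | OUT={a@B0, d@B2, f@B0}
  B3: | IN={a@B0, d@B2, f@B0} | OUT={a@B0, d@B2, f@B0}
  B4: | IN={a@B0, d@B2, f@B0} | OUT={a@B4, d@B2, f@B0}

Merge at B4: IN[B4] = OUT[B3] = {a@B0, d@B2, f@B0}
Applying B4's transfer function to that IN value gives OUT[B4] (row B4 above).

Answer: {a@B4, d@B2, f@B0}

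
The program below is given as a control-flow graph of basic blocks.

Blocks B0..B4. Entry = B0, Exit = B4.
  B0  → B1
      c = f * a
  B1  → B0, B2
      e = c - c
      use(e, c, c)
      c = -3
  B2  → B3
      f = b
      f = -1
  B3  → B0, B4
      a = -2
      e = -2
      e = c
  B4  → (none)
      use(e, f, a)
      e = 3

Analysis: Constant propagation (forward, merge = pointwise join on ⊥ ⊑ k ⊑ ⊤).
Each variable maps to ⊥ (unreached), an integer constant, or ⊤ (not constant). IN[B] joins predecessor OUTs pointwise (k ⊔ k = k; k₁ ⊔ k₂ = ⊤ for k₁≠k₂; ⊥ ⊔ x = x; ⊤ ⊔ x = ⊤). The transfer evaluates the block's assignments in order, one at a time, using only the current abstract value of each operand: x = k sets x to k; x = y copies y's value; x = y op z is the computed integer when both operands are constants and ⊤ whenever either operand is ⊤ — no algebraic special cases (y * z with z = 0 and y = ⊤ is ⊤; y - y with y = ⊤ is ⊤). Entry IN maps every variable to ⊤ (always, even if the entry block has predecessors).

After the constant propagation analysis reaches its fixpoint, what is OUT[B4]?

Converged values:
  B0:  IN=(all ⊤)  OUT=(all ⊤)
  B1:  IN=(all ⊤)  OUT={c:-3; rest ⊤}
  B2:  IN={c:-3; rest ⊤}  OUT={c:-3, f:-1; rest ⊤}
  B3:  IN={c:-3, f:-1; rest ⊤}  OUT={a:-2, c:-3, e:-3, f:-1; rest ⊤}
  B4:  IN={a:-2, c:-3, e:-3, f:-1; rest ⊤}  OUT={a:-2, c:-3, e:3, f:-1; rest ⊤}

Merge at B4: IN[B4] = OUT[B3] = {a: -2, b: ⊤, c: -3, d: ⊤, e: -3, f: -1}
Applying B4's transfer function to that IN value gives OUT[B4] (row B4 above).

Answer: {a: -2, b: ⊤, c: -3, d: ⊤, e: 3, f: -1}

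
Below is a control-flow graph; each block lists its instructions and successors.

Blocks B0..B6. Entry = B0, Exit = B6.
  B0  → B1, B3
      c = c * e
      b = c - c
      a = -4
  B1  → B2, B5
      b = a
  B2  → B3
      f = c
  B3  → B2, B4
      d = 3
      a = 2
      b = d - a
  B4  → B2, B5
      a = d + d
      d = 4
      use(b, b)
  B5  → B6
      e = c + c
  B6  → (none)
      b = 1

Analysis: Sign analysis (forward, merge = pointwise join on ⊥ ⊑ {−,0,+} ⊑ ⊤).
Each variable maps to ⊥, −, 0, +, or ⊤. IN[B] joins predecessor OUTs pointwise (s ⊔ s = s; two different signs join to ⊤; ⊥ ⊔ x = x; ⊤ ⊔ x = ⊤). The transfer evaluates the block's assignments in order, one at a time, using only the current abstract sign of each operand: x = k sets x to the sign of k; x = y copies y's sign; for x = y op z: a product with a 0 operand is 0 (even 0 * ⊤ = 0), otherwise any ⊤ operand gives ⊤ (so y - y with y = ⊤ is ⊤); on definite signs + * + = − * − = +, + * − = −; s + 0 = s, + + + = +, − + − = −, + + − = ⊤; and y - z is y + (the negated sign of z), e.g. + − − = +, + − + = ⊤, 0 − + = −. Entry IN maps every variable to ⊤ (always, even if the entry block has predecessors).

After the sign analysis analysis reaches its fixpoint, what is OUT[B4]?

Answer: {a: +, b: ⊤, c: ⊤, d: +, e: ⊤, f: ⊤}

Derivation:
Fixpoint table:
  B0:   IN=(all ⊤)   OUT={a:-; rest ⊤}
  B1:   IN={a:-; rest ⊤}   OUT={a:-, b:-; rest ⊤}
  B2:   IN=(all ⊤)   OUT=(all ⊤)
  B3:   IN=(all ⊤)   OUT={a:+, d:+; rest ⊤}
  B4:   IN={a:+, d:+; rest ⊤}   OUT={a:+, d:+; rest ⊤}
  B5:   IN=(all ⊤)   OUT=(all ⊤)
  B6:   IN=(all ⊤)   OUT={b:+; rest ⊤}

Merge at B4: IN[B4] = OUT[B3] = {a: +, b: ⊤, c: ⊤, d: +, e: ⊤, f: ⊤}
Applying B4's transfer function to that IN value gives OUT[B4] (row B4 above).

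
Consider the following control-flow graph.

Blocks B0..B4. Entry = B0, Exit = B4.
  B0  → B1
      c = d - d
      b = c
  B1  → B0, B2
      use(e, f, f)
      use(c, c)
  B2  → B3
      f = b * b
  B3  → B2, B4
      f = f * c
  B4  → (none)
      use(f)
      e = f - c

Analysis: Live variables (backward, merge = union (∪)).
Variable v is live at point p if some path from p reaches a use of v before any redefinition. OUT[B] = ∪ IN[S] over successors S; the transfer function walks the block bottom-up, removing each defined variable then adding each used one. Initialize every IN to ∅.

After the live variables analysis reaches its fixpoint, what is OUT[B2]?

Answer: {b, c, f}

Working:
Per-block solution:
  B0:  IN={d, e, f}  OUT={b, c, d, e, f}
  B1:  IN={b, c, d, e, f}  OUT={b, c, d, e, f}
  B2:  IN={b, c}  OUT={b, c, f}
  B3:  IN={b, c, f}  OUT={b, c, f}
  B4:  IN={c, f}  OUT={}

Merge at B2: OUT[B2] = IN[B3] = {b, c, f}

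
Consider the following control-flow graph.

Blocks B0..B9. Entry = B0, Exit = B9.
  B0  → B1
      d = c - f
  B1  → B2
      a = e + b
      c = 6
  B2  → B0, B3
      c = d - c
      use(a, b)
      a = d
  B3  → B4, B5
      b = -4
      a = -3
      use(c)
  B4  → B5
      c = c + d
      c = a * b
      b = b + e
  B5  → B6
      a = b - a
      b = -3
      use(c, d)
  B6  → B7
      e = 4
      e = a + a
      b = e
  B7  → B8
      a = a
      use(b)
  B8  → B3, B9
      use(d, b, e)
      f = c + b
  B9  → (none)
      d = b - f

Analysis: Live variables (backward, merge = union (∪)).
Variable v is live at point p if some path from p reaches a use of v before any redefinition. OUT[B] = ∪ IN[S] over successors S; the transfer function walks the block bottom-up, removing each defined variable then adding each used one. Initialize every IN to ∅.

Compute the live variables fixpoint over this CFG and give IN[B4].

Converged values:
  B0:  IN={b, c, e, f}  OUT={b, d, e, f}
  B1:  IN={b, d, e, f}  OUT={a, b, c, d, e, f}
  B2:  IN={a, b, c, d, e, f}  OUT={b, c, d, e, f}
  B3:  IN={c, d, e}  OUT={a, b, c, d, e}
  B4:  IN={a, b, c, d, e}  OUT={a, b, c, d}
  B5:  IN={a, b, c, d}  OUT={a, c, d}
  B6:  IN={a, c, d}  OUT={a, b, c, d, e}
  B7:  IN={a, b, c, d, e}  OUT={b, c, d, e}
  B8:  IN={b, c, d, e}  OUT={b, c, d, e, f}
  B9:  IN={b, f}  OUT={}

Merge at B4: OUT[B4] = IN[B5] = {a, b, c, d}
Applying B4's transfer function to that OUT value gives IN[B4] (row B4 above).

Answer: {a, b, c, d, e}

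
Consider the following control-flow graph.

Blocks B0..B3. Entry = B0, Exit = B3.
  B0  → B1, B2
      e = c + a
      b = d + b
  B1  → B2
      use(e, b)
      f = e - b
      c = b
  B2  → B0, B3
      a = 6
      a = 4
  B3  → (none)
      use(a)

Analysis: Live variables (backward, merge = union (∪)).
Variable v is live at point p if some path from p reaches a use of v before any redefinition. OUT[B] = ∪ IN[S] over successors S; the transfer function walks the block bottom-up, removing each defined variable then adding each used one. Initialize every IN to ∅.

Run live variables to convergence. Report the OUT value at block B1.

Fixpoint table:
  B0: | IN={a, b, c, d} | OUT={b, c, d, e}
  B1: | IN={b, d, e} | OUT={b, c, d}
  B2: | IN={b, c, d} | OUT={a, b, c, d}
  B3: | IN={a} | OUT={}

Merge at B1: OUT[B1] = IN[B2] = {b, c, d}

Answer: {b, c, d}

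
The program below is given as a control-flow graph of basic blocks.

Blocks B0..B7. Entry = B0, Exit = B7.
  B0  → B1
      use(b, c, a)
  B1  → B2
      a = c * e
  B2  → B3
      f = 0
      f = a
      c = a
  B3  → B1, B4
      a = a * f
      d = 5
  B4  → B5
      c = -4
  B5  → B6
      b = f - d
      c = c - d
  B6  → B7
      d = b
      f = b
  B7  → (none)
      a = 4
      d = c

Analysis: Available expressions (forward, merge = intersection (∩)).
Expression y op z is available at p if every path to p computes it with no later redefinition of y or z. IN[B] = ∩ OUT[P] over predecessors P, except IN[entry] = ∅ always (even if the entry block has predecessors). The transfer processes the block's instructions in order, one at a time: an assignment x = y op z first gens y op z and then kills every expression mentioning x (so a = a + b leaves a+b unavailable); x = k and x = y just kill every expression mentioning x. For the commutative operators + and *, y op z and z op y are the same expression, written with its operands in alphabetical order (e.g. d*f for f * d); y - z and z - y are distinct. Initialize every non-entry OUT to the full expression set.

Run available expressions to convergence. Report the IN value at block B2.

Answer: {c*e}

Derivation:
Fixpoint table:
  B0:  IN={}  OUT={}
  B1:  IN={}  OUT={c*e}
  B2:  IN={c*e}  OUT={}
  B3:  IN={}  OUT={}
  B4:  IN={}  OUT={}
  B5:  IN={}  OUT={f-d}
  B6:  IN={f-d}  OUT={}
  B7:  IN={}  OUT={}

Merge at B2: IN[B2] = OUT[B1] = {c*e}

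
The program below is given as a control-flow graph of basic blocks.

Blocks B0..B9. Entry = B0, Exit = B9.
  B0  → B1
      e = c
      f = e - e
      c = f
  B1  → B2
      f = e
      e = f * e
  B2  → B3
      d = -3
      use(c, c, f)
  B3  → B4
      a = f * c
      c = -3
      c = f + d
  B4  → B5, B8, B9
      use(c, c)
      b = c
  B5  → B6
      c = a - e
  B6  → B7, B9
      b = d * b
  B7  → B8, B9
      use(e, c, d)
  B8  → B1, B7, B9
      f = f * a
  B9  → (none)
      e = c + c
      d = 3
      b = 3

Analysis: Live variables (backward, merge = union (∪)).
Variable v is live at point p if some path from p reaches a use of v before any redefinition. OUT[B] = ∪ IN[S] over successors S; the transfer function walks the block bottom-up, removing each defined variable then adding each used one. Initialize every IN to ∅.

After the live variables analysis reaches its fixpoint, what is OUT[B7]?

Converged values:
  B0: | IN={c} | OUT={c, e}
  B1: | IN={c, e} | OUT={c, e, f}
  B2: | IN={c, e, f} | OUT={c, d, e, f}
  B3: | IN={c, d, e, f} | OUT={a, c, d, e, f}
  B4: | IN={a, c, d, e, f} | OUT={a, b, c, d, e, f}
  B5: | IN={a, b, d, e, f} | OUT={a, b, c, d, e, f}
  B6: | IN={a, b, c, d, e, f} | OUT={a, c, d, e, f}
  B7: | IN={a, c, d, e, f} | OUT={a, c, d, e, f}
  B8: | IN={a, c, d, e, f} | OUT={a, c, d, e, f}
  B9: | IN={c} | OUT={}

Merge at B7: OUT[B7] = IN[B8] ⊔ IN[B9] = {a, c, d, e, f}

Answer: {a, c, d, e, f}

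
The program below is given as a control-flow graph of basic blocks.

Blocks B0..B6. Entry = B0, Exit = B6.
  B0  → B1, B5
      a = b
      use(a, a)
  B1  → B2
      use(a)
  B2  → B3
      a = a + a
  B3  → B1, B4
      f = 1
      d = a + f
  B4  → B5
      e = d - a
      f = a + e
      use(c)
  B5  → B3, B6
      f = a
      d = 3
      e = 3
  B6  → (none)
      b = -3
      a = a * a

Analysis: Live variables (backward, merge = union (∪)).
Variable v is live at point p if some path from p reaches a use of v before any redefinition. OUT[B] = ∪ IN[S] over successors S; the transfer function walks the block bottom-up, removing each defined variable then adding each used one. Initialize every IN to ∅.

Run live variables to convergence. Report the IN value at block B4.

Answer: {a, c, d}

Working:
Converged values:
  B0:   IN={b, c}   OUT={a, c}
  B1:   IN={a, c}   OUT={a, c}
  B2:   IN={a, c}   OUT={a, c}
  B3:   IN={a, c}   OUT={a, c, d}
  B4:   IN={a, c, d}   OUT={a, c}
  B5:   IN={a, c}   OUT={a, c}
  B6:   IN={a}   OUT={}

Merge at B4: OUT[B4] = IN[B5] = {a, c}
Applying B4's transfer function to that OUT value gives IN[B4] (row B4 above).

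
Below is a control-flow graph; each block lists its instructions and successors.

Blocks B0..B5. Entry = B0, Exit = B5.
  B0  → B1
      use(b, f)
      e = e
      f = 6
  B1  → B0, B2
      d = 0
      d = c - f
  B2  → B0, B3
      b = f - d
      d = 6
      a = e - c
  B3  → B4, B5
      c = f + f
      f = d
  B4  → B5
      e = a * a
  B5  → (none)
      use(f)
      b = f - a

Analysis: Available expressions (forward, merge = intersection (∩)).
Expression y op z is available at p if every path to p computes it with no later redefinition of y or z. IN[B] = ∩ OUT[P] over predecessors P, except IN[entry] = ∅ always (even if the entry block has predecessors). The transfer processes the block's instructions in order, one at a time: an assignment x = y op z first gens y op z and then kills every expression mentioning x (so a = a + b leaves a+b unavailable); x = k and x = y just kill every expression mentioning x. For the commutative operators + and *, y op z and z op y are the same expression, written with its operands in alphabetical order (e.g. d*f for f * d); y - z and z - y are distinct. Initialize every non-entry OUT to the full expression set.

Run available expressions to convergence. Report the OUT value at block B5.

Fixpoint table:
  B0:   IN={}   OUT={}
  B1:   IN={}   OUT={c-f}
  B2:   IN={c-f}   OUT={c-f, e-c}
  B3:   IN={c-f, e-c}   OUT={}
  B4:   IN={}   OUT={a*a}
  B5:   IN={}   OUT={f-a}

Merge at B5: IN[B5] = OUT[B3] ∩ OUT[B4] = {}
Applying B5's transfer function to that IN value gives OUT[B5] (row B5 above).

Answer: {f-a}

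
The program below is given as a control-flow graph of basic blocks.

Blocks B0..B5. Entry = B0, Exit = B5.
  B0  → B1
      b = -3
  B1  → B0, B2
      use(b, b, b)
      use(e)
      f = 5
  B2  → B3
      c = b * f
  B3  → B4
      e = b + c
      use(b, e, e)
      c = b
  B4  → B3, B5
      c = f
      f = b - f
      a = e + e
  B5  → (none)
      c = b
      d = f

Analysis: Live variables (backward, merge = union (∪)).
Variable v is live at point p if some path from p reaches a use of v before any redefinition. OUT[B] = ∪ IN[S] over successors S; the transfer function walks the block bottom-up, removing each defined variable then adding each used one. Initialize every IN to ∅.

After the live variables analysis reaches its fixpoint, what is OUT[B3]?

Fixpoint table:
  B0:   IN={e}   OUT={b, e}
  B1:   IN={b, e}   OUT={b, e, f}
  B2:   IN={b, f}   OUT={b, c, f}
  B3:   IN={b, c, f}   OUT={b, e, f}
  B4:   IN={b, e, f}   OUT={b, c, f}
  B5:   IN={b, f}   OUT={}

Merge at B3: OUT[B3] = IN[B4] = {b, e, f}

Answer: {b, e, f}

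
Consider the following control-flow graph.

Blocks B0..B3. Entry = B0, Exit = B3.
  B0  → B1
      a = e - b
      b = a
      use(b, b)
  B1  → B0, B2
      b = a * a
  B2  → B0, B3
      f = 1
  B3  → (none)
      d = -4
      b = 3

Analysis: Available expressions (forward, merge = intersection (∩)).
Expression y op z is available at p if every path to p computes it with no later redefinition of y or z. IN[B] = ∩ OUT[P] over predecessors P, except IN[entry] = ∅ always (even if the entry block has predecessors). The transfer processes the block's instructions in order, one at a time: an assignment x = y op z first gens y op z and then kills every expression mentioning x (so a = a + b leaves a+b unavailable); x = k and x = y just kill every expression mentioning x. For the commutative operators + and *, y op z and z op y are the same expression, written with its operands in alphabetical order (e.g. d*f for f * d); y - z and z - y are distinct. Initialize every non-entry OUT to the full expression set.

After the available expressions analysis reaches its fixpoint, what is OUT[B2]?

Answer: {a*a}

Derivation:
Converged values:
  B0: | IN={} | OUT={}
  B1: | IN={} | OUT={a*a}
  B2: | IN={a*a} | OUT={a*a}
  B3: | IN={a*a} | OUT={a*a}

Merge at B2: IN[B2] = OUT[B1] = {a*a}
Applying B2's transfer function to that IN value gives OUT[B2] (row B2 above).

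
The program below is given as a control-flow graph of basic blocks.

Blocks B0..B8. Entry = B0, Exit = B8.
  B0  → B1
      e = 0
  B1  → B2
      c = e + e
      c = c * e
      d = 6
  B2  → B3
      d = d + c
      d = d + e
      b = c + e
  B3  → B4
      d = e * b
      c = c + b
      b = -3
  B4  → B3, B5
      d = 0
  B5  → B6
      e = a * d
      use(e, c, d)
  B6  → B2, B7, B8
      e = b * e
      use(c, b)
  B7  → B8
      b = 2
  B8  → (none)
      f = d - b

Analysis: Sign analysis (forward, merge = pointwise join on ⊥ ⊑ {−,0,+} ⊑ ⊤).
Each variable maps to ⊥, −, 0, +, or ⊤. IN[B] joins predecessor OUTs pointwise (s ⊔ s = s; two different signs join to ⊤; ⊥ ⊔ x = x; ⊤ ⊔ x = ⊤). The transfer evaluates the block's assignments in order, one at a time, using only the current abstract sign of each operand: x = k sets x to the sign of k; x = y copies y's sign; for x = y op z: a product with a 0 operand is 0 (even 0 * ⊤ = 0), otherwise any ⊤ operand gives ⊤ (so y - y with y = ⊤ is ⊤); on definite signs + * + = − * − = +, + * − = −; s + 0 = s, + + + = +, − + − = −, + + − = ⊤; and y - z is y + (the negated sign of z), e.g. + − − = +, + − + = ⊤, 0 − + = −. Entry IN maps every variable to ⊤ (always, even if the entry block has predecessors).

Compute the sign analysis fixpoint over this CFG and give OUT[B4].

Answer: {a: ⊤, b: -, c: ⊤, d: 0, e: 0, f: ⊤}

Trace:
Per-block solution:
  B0:  IN=(all ⊤)  OUT={e:0; rest ⊤}
  B1:  IN={e:0; rest ⊤}  OUT={c:0, d:+, e:0; rest ⊤}
  B2:  IN={e:0; rest ⊤}  OUT={e:0; rest ⊤}
  B3:  IN={e:0; rest ⊤}  OUT={b:-, d:0, e:0; rest ⊤}
  B4:  IN={b:-, d:0, e:0; rest ⊤}  OUT={b:-, d:0, e:0; rest ⊤}
  B5:  IN={b:-, d:0, e:0; rest ⊤}  OUT={b:-, d:0, e:0; rest ⊤}
  B6:  IN={b:-, d:0, e:0; rest ⊤}  OUT={b:-, d:0, e:0; rest ⊤}
  B7:  IN={b:-, d:0, e:0; rest ⊤}  OUT={b:+, d:0, e:0; rest ⊤}
  B8:  IN={d:0, e:0; rest ⊤}  OUT={d:0, e:0; rest ⊤}

Merge at B4: IN[B4] = OUT[B3] = {a: ⊤, b: -, c: ⊤, d: 0, e: 0, f: ⊤}
Applying B4's transfer function to that IN value gives OUT[B4] (row B4 above).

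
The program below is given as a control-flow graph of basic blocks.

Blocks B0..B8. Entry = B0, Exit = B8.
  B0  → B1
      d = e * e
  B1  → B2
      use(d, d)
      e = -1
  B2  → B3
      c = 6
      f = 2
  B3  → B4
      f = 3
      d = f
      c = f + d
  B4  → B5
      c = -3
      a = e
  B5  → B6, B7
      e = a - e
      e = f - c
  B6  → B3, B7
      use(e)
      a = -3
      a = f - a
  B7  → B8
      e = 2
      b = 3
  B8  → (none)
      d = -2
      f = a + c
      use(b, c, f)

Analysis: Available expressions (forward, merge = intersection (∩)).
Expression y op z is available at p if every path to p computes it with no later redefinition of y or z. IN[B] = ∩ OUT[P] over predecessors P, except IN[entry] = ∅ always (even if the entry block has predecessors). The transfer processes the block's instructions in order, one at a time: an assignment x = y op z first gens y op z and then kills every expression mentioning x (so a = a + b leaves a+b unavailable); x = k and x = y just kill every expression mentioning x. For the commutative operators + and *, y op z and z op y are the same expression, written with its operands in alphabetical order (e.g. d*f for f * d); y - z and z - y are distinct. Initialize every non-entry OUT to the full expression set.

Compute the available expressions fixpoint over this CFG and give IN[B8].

Fixpoint table:
  B0: | IN={} | OUT={e*e}
  B1: | IN={e*e} | OUT={}
  B2: | IN={} | OUT={}
  B3: | IN={} | OUT={d+f}
  B4: | IN={d+f} | OUT={d+f}
  B5: | IN={d+f} | OUT={d+f, f-c}
  B6: | IN={d+f, f-c} | OUT={d+f, f-c}
  B7: | IN={d+f, f-c} | OUT={d+f, f-c}
  B8: | IN={d+f, f-c} | OUT={a+c}

Merge at B8: IN[B8] = OUT[B7] = {d+f, f-c}

Answer: {d+f, f-c}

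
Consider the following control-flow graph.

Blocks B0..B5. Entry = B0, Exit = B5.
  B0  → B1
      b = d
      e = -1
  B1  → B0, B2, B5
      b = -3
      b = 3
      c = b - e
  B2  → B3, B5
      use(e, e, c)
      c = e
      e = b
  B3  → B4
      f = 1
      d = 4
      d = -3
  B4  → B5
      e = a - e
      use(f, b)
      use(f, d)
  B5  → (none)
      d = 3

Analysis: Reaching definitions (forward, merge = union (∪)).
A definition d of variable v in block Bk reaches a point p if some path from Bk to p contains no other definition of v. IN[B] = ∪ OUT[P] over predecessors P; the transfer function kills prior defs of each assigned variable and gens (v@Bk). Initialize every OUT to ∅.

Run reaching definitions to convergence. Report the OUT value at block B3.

Converged values:
  B0:   IN={b@B1, c@B1, e@B0}   OUT={b@B0, c@B1, e@B0}
  B1:   IN={b@B0, c@B1, e@B0}   OUT={b@B1, c@B1, e@B0}
  B2:   IN={b@B1, c@B1, e@B0}   OUT={b@B1, c@B2, e@B2}
  B3:   IN={b@B1, c@B2, e@B2}   OUT={b@B1, c@B2, d@B3, e@B2, f@B3}
  B4:   IN={b@B1, c@B2, d@B3, e@B2, f@B3}   OUT={b@B1, c@B2, d@B3, e@B4, f@B3}
  B5:   IN={b@B1, c@B1, c@B2, d@B3, e@B0, e@B2, e@B4, f@B3}   OUT={b@B1, c@B1, c@B2, d@B5, e@B0, e@B2, e@B4, f@B3}

Merge at B3: IN[B3] = OUT[B2] = {b@B1, c@B2, e@B2}
Applying B3's transfer function to that IN value gives OUT[B3] (row B3 above).

Answer: {b@B1, c@B2, d@B3, e@B2, f@B3}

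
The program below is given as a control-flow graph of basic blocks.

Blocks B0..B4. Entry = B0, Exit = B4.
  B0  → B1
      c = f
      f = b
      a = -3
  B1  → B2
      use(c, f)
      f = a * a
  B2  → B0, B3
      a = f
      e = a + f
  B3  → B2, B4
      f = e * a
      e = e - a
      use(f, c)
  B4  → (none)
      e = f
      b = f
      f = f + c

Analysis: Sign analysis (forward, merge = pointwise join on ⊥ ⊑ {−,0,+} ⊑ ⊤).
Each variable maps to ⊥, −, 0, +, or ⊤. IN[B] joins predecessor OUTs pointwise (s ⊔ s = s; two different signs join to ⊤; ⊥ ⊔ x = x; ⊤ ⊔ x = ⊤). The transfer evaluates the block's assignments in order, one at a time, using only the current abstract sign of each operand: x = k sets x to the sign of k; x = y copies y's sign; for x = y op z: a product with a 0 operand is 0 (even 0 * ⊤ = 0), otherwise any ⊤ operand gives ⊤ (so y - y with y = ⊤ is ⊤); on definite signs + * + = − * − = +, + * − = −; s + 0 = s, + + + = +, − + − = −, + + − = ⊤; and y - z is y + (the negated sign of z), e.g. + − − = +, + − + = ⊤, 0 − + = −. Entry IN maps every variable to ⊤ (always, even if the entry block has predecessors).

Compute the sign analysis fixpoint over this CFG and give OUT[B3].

Answer: {a: +, b: ⊤, c: ⊤, d: ⊤, e: ⊤, f: +}

Trace:
Per-block solution:
  B0:   IN=(all ⊤)   OUT={a:-; rest ⊤}
  B1:   IN={a:-; rest ⊤}   OUT={a:-, f:+; rest ⊤}
  B2:   IN={f:+; rest ⊤}   OUT={a:+, e:+, f:+; rest ⊤}
  B3:   IN={a:+, e:+, f:+; rest ⊤}   OUT={a:+, f:+; rest ⊤}
  B4:   IN={a:+, f:+; rest ⊤}   OUT={a:+, b:+, e:+; rest ⊤}

Merge at B3: IN[B3] = OUT[B2] = {a: +, b: ⊤, c: ⊤, d: ⊤, e: +, f: +}
Applying B3's transfer function to that IN value gives OUT[B3] (row B3 above).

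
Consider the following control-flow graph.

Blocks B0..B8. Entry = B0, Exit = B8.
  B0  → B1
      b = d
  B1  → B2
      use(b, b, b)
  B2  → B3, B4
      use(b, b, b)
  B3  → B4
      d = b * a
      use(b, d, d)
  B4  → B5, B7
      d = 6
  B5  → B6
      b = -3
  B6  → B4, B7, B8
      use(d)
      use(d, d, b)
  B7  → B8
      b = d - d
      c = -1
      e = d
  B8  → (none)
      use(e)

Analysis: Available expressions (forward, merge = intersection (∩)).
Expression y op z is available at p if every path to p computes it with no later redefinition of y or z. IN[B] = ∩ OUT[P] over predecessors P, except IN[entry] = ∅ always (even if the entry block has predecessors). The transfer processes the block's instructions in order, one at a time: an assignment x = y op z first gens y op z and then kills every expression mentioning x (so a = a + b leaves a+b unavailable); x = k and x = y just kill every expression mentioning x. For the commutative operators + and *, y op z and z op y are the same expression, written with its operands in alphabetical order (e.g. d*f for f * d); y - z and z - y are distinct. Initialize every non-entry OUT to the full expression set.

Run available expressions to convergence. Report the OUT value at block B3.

Answer: {a*b}

Working:
Per-block solution:
  B0:   IN={}   OUT={}
  B1:   IN={}   OUT={}
  B2:   IN={}   OUT={}
  B3:   IN={}   OUT={a*b}
  B4:   IN={}   OUT={}
  B5:   IN={}   OUT={}
  B6:   IN={}   OUT={}
  B7:   IN={}   OUT={d-d}
  B8:   IN={}   OUT={}

Merge at B3: IN[B3] = OUT[B2] = {}
Applying B3's transfer function to that IN value gives OUT[B3] (row B3 above).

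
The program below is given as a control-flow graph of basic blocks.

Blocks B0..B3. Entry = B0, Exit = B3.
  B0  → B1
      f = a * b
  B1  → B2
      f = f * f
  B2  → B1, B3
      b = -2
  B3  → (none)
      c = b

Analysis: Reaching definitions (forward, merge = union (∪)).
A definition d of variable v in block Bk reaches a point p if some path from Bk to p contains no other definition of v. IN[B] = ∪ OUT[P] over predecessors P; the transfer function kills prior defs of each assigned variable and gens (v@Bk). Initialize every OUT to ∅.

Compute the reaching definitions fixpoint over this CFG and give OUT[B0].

Fixpoint table:
  B0:   IN={}   OUT={f@B0}
  B1:   IN={b@B2, f@B0, f@B1}   OUT={b@B2, f@B1}
  B2:   IN={b@B2, f@B1}   OUT={b@B2, f@B1}
  B3:   IN={b@B2, f@B1}   OUT={b@B2, c@B3, f@B1}

B0 is the boundary node: IN[B0] = {}
Applying B0's transfer function to that IN value gives OUT[B0] (row B0 above).

Answer: {f@B0}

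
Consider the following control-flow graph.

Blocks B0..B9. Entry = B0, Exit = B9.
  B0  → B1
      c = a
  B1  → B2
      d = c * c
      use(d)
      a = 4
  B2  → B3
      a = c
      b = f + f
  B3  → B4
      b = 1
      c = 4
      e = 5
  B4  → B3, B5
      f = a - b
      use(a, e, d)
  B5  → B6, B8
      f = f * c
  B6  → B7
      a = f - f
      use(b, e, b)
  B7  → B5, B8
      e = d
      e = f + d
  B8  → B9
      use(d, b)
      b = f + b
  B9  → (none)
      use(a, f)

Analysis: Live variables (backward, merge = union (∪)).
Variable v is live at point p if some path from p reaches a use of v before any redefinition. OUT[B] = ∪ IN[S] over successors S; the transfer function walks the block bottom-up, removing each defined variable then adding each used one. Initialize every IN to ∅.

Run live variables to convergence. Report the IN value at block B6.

Answer: {b, c, d, e, f}

Derivation:
Per-block solution:
  B0: | IN={a, f} | OUT={c, f}
  B1: | IN={c, f} | OUT={c, d, f}
  B2: | IN={c, d, f} | OUT={a, d}
  B3: | IN={a, d} | OUT={a, b, c, d, e}
  B4: | IN={a, b, c, d, e} | OUT={a, b, c, d, e, f}
  B5: | IN={a, b, c, d, e, f} | OUT={a, b, c, d, e, f}
  B6: | IN={b, c, d, e, f} | OUT={a, b, c, d, f}
  B7: | IN={a, b, c, d, f} | OUT={a, b, c, d, e, f}
  B8: | IN={a, b, d, f} | OUT={a, f}
  B9: | IN={a, f} | OUT={}

Merge at B6: OUT[B6] = IN[B7] = {a, b, c, d, f}
Applying B6's transfer function to that OUT value gives IN[B6] (row B6 above).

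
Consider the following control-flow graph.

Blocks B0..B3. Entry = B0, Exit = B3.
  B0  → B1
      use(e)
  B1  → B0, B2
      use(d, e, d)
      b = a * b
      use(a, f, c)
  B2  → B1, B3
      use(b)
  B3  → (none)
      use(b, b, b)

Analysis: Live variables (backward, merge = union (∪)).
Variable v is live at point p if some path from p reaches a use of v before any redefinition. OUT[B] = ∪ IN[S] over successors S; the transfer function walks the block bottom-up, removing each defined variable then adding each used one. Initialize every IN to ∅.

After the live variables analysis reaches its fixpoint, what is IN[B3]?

Answer: {b}

Working:
Converged values:
  B0:   IN={a, b, c, d, e, f}   OUT={a, b, c, d, e, f}
  B1:   IN={a, b, c, d, e, f}   OUT={a, b, c, d, e, f}
  B2:   IN={a, b, c, d, e, f}   OUT={a, b, c, d, e, f}
  B3:   IN={b}   OUT={}

B3 is the boundary node: OUT[B3] = {}
Applying B3's transfer function to that OUT value gives IN[B3] (row B3 above).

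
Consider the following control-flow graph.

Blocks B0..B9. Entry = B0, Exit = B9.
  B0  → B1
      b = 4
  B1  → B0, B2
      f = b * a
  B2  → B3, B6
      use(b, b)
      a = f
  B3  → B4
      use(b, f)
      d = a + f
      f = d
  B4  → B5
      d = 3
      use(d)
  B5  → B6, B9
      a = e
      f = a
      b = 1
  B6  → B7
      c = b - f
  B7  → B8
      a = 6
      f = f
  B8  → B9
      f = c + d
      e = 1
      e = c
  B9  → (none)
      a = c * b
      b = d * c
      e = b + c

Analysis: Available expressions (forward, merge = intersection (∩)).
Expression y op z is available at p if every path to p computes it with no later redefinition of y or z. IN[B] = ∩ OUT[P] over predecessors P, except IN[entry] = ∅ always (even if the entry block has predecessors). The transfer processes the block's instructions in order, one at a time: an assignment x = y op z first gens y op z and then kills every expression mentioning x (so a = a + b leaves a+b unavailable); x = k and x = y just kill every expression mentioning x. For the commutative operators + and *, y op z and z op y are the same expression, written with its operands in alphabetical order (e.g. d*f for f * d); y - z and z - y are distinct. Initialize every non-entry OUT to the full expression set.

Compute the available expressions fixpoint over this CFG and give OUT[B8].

Converged values:
  B0:  IN={}  OUT={}
  B1:  IN={}  OUT={a*b}
  B2:  IN={a*b}  OUT={}
  B3:  IN={}  OUT={}
  B4:  IN={}  OUT={}
  B5:  IN={}  OUT={}
  B6:  IN={}  OUT={b-f}
  B7:  IN={b-f}  OUT={}
  B8:  IN={}  OUT={c+d}
  B9:  IN={}  OUT={b+c, c*d}

Merge at B8: IN[B8] = OUT[B7] = {}
Applying B8's transfer function to that IN value gives OUT[B8] (row B8 above).

Answer: {c+d}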